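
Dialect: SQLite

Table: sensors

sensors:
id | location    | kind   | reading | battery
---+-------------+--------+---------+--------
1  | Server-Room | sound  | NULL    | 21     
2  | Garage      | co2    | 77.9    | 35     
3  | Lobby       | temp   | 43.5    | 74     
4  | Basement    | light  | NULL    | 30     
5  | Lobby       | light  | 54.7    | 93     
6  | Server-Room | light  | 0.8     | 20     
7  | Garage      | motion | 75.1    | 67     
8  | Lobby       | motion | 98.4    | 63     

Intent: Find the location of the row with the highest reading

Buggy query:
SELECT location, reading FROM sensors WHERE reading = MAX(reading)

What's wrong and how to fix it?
Bug: MAX(reading) is an aggregate and cannot be used directly in WHERE

Fix: Wrap MAX in a scalar subquery so WHERE compares against a single value

Corrected query:
SELECT location, reading FROM sensors WHERE reading = (SELECT MAX(reading) FROM sensors)

Result:
location | reading
---------+--------
Lobby    | 98.4   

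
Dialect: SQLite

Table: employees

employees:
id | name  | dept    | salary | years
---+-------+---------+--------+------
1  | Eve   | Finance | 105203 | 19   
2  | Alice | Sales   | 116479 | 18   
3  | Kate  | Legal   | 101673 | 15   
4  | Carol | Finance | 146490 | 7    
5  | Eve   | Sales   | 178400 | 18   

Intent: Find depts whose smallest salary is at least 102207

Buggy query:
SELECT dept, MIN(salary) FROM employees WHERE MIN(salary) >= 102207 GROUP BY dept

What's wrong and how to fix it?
Bug: MIN() in WHERE is a misuse of aggregate

Fix: Use HAVING for the per-group MIN condition

Corrected query:
SELECT dept, MIN(salary) FROM employees GROUP BY dept HAVING MIN(salary) >= 102207

Result:
dept    | MIN(salary)
--------+------------
Finance | 105203     
Sales   | 116479     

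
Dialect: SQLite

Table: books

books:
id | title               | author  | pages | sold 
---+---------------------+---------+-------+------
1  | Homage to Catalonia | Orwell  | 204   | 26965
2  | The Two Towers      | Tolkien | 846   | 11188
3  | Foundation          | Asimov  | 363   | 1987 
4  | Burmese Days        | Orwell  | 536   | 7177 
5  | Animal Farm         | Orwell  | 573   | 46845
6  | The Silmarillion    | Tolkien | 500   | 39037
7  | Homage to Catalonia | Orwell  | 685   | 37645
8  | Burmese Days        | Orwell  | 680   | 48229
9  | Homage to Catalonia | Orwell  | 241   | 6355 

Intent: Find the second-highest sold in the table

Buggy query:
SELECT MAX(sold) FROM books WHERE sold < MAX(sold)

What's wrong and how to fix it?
Bug: The inner MAX is an aggregate inside WHERE, which is not allowed

Fix: Put the inner MAX in a scalar subquery

Corrected query:
SELECT MAX(sold) FROM books WHERE sold < (SELECT MAX(sold) FROM books)

Result:
MAX(sold)
---------
46845    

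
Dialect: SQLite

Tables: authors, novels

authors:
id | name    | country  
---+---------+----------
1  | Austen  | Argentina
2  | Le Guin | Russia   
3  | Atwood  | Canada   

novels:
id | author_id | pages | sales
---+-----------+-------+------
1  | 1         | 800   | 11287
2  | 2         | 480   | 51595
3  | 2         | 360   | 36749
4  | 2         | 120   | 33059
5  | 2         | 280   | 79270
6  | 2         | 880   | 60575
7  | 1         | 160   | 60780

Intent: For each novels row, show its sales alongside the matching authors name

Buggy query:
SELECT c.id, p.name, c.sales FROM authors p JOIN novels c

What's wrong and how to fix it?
Bug: JOIN with no ON clause produces a cartesian product; every novels row pairs with every authors row

Fix: Specify the join condition linking the foreign key to the parent id

Corrected query:
SELECT c.id, p.name, c.sales FROM authors p JOIN novels c ON c.author_id = p.id

Result:
id | name    | sales
---+---------+------
1  | Austen  | 11287
2  | Le Guin | 51595
3  | Le Guin | 36749
4  | Le Guin | 33059
5  | Le Guin | 79270
6  | Le Guin | 60575
7  | Austen  | 60780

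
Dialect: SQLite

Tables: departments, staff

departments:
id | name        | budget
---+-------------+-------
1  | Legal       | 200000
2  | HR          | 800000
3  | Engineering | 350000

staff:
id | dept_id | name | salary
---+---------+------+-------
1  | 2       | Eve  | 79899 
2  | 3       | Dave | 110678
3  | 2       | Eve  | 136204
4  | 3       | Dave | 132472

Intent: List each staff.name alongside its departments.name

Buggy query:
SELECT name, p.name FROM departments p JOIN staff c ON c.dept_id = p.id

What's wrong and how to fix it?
Bug: Both tables have a 'name' column; the unqualified reference is ambiguous

Fix: Qualify the column with its table alias (c.name)

Corrected query:
SELECT c.name, p.name FROM departments p JOIN staff c ON c.dept_id = p.id

Result:
name | name       
-----+------------
Eve  | HR         
Dave | Engineering
Eve  | HR         
Dave | Engineering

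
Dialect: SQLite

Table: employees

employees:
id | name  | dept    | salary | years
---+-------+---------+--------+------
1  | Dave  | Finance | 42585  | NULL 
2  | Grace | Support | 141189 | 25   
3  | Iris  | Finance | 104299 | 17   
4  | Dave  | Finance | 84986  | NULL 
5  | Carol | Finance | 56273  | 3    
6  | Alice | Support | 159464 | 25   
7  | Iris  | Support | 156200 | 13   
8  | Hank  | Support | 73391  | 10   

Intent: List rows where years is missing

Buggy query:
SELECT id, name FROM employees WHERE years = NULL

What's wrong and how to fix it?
Bug: Comparing to NULL with '=' never matches; NULL = NULL is unknown, not true

Fix: Use IS NULL to test for NULL

Corrected query:
SELECT id, name FROM employees WHERE years IS NULL

Result:
id | name
---+-----
1  | Dave
4  | Dave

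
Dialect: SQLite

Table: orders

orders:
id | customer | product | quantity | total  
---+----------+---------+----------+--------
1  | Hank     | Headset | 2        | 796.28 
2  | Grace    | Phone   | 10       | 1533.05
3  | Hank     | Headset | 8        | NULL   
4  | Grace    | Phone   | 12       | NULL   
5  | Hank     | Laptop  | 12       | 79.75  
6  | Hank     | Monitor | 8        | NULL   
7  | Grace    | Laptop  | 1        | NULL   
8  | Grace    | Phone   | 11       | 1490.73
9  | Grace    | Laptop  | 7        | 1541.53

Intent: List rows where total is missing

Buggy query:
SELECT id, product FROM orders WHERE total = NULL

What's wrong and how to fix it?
Bug: Comparing to NULL with '=' never matches; NULL = NULL is unknown, not true

Fix: Replace '= NULL' with 'IS NULL'

Corrected query:
SELECT id, product FROM orders WHERE total IS NULL

Result:
id | product
---+--------
3  | Headset
4  | Phone  
6  | Monitor
7  | Laptop 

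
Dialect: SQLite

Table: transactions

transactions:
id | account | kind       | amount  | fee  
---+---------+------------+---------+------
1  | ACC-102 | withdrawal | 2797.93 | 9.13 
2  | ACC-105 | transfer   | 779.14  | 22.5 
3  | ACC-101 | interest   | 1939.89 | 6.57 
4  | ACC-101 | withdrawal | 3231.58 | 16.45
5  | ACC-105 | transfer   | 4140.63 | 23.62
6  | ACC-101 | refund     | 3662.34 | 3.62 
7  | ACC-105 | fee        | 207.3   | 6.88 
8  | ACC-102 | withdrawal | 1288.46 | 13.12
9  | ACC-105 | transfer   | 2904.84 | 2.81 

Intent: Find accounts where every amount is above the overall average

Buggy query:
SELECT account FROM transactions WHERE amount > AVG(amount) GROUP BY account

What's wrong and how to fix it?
Bug: WHERE evaluates per row before aggregation, so AVG() is unavailable

Fix: Compute the overall average in a scalar subquery and compare each group's MIN against it in HAVING

Corrected query:
SELECT account FROM transactions GROUP BY account HAVING MIN(amount) > (SELECT AVG(amount) FROM transactions)

Result:
(no rows)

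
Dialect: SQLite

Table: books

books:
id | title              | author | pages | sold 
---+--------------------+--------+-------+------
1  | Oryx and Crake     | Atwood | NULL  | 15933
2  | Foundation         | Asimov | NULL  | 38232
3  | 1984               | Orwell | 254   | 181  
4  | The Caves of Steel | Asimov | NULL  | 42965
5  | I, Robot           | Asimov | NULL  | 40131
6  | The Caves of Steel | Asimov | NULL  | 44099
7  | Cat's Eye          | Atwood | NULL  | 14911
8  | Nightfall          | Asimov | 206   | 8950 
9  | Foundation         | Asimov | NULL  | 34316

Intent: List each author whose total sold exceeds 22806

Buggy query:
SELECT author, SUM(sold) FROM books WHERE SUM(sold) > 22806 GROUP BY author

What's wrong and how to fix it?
Bug: Aggregate functions cannot appear in a WHERE clause

Fix: Move the aggregate condition to a HAVING clause

Corrected query:
SELECT author, SUM(sold) FROM books GROUP BY author HAVING SUM(sold) > 22806

Result:
author | SUM(sold)
-------+----------
Asimov | 208693   
Atwood | 30844    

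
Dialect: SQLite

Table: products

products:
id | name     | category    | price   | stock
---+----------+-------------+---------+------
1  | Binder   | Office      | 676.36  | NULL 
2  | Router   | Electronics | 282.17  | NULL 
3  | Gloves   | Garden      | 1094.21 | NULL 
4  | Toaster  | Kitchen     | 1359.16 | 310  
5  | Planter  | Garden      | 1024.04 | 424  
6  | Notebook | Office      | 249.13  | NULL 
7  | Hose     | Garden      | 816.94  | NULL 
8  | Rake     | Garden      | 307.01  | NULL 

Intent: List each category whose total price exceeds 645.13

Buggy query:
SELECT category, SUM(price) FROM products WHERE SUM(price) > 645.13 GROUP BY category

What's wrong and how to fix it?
Bug: WHERE runs before GROUP BY, so aggregates aren't available there

Fix: Move the aggregate condition to a HAVING clause

Corrected query:
SELECT category, SUM(price) FROM products GROUP BY category HAVING SUM(price) > 645.13

Result:
category | SUM(price)
---------+-----------
Garden   | 3242.2    
Kitchen  | 1359.16   
Office   | 925.49    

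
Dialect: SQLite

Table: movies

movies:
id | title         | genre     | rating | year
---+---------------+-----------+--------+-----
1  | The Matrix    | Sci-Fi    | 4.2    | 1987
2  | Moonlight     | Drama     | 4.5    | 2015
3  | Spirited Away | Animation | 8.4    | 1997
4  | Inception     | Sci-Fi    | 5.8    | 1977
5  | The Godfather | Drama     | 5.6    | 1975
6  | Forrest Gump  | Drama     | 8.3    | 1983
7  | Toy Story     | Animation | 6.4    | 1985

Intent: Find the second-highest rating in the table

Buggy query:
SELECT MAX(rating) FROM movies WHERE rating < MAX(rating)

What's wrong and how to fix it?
Bug: MAX(rating) on the right of the comparison is an aggregate-in-WHERE error

Fix: Compute the overall MAX in a subquery, then take MAX of rows below it

Corrected query:
SELECT MAX(rating) FROM movies WHERE rating < (SELECT MAX(rating) FROM movies)

Result:
MAX(rating)
-----------
8.3        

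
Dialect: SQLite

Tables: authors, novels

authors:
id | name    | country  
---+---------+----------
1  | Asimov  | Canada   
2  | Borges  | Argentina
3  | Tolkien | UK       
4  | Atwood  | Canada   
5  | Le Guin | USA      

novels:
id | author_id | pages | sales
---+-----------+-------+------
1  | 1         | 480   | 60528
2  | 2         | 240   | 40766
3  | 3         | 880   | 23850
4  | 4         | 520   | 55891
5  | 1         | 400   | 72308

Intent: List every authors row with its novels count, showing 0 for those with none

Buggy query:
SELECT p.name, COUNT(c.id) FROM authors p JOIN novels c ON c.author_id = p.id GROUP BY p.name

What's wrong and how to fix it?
Bug: An inner join excludes parents with zero children

Fix: Switch to LEFT JOIN to retain unmatched parent rows

Corrected query:
SELECT p.name, COUNT(c.id) FROM authors p LEFT JOIN novels c ON c.author_id = p.id GROUP BY p.name

Result:
name    | COUNT(c.id)
--------+------------
Asimov  | 2          
Atwood  | 1          
Borges  | 1          
Le Guin | 0          
Tolkien | 1          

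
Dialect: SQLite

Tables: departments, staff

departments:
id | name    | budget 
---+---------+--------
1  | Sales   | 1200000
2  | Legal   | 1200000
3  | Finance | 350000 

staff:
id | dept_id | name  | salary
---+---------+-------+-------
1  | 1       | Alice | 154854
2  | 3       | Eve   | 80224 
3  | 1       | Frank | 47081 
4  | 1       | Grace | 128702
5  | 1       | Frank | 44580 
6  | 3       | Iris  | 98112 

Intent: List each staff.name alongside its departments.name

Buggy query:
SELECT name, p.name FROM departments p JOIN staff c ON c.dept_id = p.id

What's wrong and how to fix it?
Bug: 'name' exists in both joined tables, so the database can't tell which one is meant

Fix: Qualify the column with its table alias (c.name)

Corrected query:
SELECT c.name, p.name FROM departments p JOIN staff c ON c.dept_id = p.id

Result:
name  | name   
------+--------
Alice | Sales  
Eve   | Finance
Frank | Sales  
Grace | Sales  
Frank | Sales  
Iris  | Finance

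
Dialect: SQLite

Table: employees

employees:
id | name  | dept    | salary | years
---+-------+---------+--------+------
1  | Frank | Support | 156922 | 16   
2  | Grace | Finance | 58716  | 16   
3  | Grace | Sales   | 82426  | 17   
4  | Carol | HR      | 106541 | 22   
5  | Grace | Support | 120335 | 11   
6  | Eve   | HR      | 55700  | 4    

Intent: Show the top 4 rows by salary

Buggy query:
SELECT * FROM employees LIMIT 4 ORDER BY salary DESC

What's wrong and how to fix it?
Bug: ORDER BY cannot follow LIMIT; LIMIT is the final clause

Fix: Sort with ORDER BY, then apply LIMIT

Corrected query:
SELECT * FROM employees ORDER BY salary DESC LIMIT 4

Result:
id | name  | dept    | salary | years
---+-------+---------+--------+------
1  | Frank | Support | 156922 | 16   
5  | Grace | Support | 120335 | 11   
4  | Carol | HR      | 106541 | 22   
3  | Grace | Sales   | 82426  | 17   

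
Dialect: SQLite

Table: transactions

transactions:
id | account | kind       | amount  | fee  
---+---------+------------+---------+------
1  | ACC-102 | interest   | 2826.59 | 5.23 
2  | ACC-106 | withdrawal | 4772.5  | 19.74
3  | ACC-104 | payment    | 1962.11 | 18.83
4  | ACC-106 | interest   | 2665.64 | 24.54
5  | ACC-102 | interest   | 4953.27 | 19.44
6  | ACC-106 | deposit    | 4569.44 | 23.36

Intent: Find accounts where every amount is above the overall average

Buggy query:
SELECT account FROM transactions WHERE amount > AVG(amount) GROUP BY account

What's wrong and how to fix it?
Bug: WHERE evaluates per row before aggregation, so AVG() is unavailable

Fix: Compute the overall average in a scalar subquery and compare each group's MIN against it in HAVING

Corrected query:
SELECT account FROM transactions GROUP BY account HAVING MIN(amount) > (SELECT AVG(amount) FROM transactions)

Result:
(no rows)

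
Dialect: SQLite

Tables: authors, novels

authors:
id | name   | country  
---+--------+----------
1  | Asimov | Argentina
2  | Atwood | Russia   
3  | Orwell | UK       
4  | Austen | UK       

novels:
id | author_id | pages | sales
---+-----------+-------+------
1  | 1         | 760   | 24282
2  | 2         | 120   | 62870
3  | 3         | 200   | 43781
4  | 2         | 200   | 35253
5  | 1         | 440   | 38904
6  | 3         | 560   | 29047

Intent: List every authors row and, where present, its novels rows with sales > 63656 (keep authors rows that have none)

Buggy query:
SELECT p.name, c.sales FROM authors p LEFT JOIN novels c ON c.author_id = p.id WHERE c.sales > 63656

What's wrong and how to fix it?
Bug: Filtering c.sales in WHERE discards the NULL rows produced by LEFT JOIN, turning it into an inner join

Fix: Move the right-table condition into the ON clause so unmatched parents are kept

Corrected query:
SELECT p.name, c.sales FROM authors p LEFT JOIN novels c ON c.author_id = p.id AND c.sales > 63656

Result:
name   | sales
-------+------
Asimov | NULL 
Atwood | NULL 
Orwell | NULL 
Austen | NULL 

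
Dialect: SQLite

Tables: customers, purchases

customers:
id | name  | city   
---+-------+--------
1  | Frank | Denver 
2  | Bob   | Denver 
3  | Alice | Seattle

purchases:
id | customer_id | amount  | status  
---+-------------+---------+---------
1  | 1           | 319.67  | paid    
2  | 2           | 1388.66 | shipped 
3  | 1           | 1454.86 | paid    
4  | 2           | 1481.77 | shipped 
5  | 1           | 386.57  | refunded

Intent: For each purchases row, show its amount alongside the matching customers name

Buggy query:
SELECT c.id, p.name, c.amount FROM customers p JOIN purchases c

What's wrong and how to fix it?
Bug: Missing join condition: each purchases row is matched to all customers rows instead of just its own

Fix: Add ON c.customer_id = p.id to the JOIN

Corrected query:
SELECT c.id, p.name, c.amount FROM customers p JOIN purchases c ON c.customer_id = p.id

Result:
id | name  | amount 
---+-------+--------
1  | Frank | 319.67 
2  | Bob   | 1388.66
3  | Frank | 1454.86
4  | Bob   | 1481.77
5  | Frank | 386.57 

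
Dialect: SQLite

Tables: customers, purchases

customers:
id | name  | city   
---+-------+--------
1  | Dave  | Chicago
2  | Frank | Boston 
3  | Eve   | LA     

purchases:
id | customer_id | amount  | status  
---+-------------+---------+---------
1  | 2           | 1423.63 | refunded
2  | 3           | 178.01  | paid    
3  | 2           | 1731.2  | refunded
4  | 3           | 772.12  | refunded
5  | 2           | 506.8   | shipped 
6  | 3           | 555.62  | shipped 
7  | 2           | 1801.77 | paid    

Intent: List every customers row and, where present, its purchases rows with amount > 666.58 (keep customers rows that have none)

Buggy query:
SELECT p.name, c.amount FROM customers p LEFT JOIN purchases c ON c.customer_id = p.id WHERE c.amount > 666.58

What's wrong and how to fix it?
Bug: A WHERE condition on the right-hand table after LEFT JOIN drops unmatched parents

Fix: Move the right-table condition into the ON clause so unmatched parents are kept

Corrected query:
SELECT p.name, c.amount FROM customers p LEFT JOIN purchases c ON c.customer_id = p.id AND c.amount > 666.58

Result:
name  | amount 
------+--------
Dave  | NULL   
Frank | 1423.63
Frank | 1731.2 
Frank | 1801.77
Eve   | 772.12 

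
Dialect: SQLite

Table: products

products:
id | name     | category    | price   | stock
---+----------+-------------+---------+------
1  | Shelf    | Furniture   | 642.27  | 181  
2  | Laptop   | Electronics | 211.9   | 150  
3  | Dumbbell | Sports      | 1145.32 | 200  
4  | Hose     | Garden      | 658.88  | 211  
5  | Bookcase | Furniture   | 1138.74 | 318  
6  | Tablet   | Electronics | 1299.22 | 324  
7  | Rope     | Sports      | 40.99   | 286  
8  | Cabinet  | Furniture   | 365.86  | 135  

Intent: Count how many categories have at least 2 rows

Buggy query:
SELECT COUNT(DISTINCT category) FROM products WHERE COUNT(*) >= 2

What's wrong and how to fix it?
Bug: COUNT(*) cannot appear in WHERE; the per-group count doesn't exist yet

Fix: Use a subquery that GROUPs and filters with HAVING, then count its rows

Corrected query:
SELECT COUNT(*) FROM (SELECT category FROM products GROUP BY category HAVING COUNT(*) >= 2)

Result:
COUNT(*)
--------
3       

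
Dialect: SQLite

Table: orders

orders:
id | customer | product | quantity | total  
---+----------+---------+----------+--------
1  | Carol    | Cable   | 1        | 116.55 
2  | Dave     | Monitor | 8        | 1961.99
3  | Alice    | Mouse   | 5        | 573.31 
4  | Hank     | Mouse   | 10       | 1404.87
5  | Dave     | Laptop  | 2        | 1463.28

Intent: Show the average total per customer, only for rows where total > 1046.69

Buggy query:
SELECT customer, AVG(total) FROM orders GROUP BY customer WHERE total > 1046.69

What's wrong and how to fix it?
Bug: WHERE cannot follow GROUP BY

Fix: Place WHERE between FROM and GROUP BY

Corrected query:
SELECT customer, AVG(total) FROM orders WHERE total > 1046.69 GROUP BY customer

Result:
customer | AVG(total)
---------+-----------
Dave     | 1712.635  
Hank     | 1404.87   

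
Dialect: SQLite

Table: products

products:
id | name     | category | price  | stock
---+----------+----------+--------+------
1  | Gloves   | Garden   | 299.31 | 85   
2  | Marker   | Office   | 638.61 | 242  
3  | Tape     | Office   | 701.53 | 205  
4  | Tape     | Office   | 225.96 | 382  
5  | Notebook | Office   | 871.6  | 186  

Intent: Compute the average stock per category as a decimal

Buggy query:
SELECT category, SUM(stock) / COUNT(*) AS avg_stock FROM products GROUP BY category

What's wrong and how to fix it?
Bug: Both operands are integers, so '/' performs integer division and truncates

Fix: Cast one side to REAL so the division keeps the fractional part

Corrected query:
SELECT category, SUM(stock) * 1.0 / COUNT(*) AS avg_stock FROM products GROUP BY category

Result:
category | avg_stock
---------+----------
Garden   | 85       
Office   | 253.75   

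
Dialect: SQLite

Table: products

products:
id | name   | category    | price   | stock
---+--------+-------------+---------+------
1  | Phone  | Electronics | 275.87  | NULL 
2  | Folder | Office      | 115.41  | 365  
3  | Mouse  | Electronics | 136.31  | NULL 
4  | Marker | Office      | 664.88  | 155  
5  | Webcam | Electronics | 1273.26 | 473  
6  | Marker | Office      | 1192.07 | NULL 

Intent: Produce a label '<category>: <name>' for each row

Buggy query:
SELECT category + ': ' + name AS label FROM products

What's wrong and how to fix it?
Bug: SQLite uses || for string concatenation; + coerces text to numbers (yielding 0)

Fix: Use the || operator for string concatenation

Corrected query:
SELECT category || ': ' || name AS label FROM products

Result:
label              
-------------------
Electronics: Phone 
Office: Folder     
Electronics: Mouse 
Office: Marker     
Electronics: Webcam
Office: Marker     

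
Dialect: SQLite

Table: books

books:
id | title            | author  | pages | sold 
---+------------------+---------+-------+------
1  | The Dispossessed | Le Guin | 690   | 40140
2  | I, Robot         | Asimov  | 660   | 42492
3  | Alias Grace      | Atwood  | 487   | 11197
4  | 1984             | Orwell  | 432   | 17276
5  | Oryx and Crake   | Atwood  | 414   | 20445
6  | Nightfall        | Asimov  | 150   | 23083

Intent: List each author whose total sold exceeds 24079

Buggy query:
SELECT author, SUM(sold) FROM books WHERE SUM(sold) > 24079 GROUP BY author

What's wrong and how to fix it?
Bug: WHERE runs before GROUP BY, so aggregates aren't available there

Fix: Move the aggregate condition to a HAVING clause

Corrected query:
SELECT author, SUM(sold) FROM books GROUP BY author HAVING SUM(sold) > 24079

Result:
author  | SUM(sold)
--------+----------
Asimov  | 65575    
Atwood  | 31642    
Le Guin | 40140    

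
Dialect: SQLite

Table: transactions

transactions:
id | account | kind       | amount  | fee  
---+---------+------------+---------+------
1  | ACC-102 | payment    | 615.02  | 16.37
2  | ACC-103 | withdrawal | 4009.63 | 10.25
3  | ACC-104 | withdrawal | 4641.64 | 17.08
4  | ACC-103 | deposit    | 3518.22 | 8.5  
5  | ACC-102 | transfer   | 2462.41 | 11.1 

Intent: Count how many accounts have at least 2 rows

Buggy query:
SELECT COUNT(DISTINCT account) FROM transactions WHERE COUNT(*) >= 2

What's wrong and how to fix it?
Bug: COUNT(*) cannot appear in WHERE; the per-group count doesn't exist yet

Fix: Use a subquery that GROUPs and filters with HAVING, then count its rows

Corrected query:
SELECT COUNT(*) FROM (SELECT account FROM transactions GROUP BY account HAVING COUNT(*) >= 2)

Result:
COUNT(*)
--------
2       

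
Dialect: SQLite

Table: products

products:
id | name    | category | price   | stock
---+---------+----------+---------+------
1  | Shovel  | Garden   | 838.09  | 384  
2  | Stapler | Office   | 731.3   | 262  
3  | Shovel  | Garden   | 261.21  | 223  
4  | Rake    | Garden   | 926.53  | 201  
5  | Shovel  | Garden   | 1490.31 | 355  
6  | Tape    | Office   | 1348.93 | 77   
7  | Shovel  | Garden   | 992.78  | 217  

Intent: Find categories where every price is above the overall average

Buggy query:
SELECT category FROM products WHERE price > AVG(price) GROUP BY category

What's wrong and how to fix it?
Bug: WHERE evaluates per row before aggregation, so AVG() is unavailable

Fix: Compute the overall average in a scalar subquery and compare each group's MIN against it in HAVING

Corrected query:
SELECT category FROM products GROUP BY category HAVING MIN(price) > (SELECT AVG(price) FROM products)

Result:
(no rows)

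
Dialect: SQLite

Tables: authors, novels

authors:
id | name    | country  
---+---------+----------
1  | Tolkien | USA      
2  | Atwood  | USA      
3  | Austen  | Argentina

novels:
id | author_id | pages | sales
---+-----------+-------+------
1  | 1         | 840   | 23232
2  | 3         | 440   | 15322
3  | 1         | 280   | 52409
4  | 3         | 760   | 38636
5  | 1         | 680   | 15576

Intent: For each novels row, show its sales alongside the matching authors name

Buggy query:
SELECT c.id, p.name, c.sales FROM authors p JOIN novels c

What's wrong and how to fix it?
Bug: Missing join condition: each novels row is matched to all authors rows instead of just its own

Fix: Specify the join condition linking the foreign key to the parent id

Corrected query:
SELECT c.id, p.name, c.sales FROM authors p JOIN novels c ON c.author_id = p.id

Result:
id | name    | sales
---+---------+------
1  | Tolkien | 23232
2  | Austen  | 15322
3  | Tolkien | 52409
4  | Austen  | 38636
5  | Tolkien | 15576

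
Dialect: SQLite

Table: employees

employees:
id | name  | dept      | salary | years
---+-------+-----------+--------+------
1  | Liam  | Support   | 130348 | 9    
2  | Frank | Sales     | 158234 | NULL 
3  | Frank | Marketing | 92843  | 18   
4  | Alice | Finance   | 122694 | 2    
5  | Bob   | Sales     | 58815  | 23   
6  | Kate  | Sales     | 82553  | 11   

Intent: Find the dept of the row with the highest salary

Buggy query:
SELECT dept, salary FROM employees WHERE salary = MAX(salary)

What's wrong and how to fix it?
Bug: MAX(salary) is an aggregate and cannot be used directly in WHERE

Fix: Wrap MAX in a scalar subquery so WHERE compares against a single value

Corrected query:
SELECT dept, salary FROM employees WHERE salary = (SELECT MAX(salary) FROM employees)

Result:
dept  | salary
------+-------
Sales | 158234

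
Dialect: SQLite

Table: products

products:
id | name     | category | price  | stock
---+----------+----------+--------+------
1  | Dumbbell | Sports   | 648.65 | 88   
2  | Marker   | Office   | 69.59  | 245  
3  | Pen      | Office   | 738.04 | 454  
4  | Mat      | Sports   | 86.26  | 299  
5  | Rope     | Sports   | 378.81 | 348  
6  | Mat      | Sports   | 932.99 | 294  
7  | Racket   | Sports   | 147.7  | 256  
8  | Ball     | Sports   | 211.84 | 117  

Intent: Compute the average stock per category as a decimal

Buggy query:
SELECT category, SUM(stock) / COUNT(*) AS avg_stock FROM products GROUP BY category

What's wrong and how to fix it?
Bug: Both operands are integers, so '/' performs integer division and truncates

Fix: Cast one side to REAL so the division keeps the fractional part

Corrected query:
SELECT category, SUM(stock) * 1.0 / COUNT(*) AS avg_stock FROM products GROUP BY category

Result:
category | avg_stock 
---------+-----------
Office   | 349.5     
Sports   | 233.666667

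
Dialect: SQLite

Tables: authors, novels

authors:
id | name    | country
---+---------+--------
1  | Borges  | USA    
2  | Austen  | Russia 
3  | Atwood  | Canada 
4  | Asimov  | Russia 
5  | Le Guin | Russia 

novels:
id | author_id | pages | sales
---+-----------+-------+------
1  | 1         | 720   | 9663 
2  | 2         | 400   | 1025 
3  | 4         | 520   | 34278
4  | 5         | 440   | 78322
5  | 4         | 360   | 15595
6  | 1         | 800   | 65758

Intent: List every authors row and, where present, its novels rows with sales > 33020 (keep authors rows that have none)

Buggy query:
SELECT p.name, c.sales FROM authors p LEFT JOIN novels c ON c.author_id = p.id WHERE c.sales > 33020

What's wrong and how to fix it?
Bug: A WHERE condition on the right-hand table after LEFT JOIN drops unmatched parents

Fix: Move the right-table condition into the ON clause so unmatched parents are kept

Corrected query:
SELECT p.name, c.sales FROM authors p LEFT JOIN novels c ON c.author_id = p.id AND c.sales > 33020

Result:
name    | sales
--------+------
Borges  | 65758
Austen  | NULL 
Atwood  | NULL 
Asimov  | 34278
Le Guin | 78322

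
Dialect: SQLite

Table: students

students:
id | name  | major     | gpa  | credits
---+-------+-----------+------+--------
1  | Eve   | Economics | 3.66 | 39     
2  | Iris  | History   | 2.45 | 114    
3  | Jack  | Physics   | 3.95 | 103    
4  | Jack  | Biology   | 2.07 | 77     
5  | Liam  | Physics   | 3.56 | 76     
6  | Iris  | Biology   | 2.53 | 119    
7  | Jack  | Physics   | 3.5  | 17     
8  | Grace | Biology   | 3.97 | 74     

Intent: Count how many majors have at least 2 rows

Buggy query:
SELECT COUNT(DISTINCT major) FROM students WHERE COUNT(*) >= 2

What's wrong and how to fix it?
Bug: COUNT(*) cannot appear in WHERE; the per-group count doesn't exist yet

Fix: Use a subquery that GROUPs and filters with HAVING, then count its rows

Corrected query:
SELECT COUNT(*) FROM (SELECT major FROM students GROUP BY major HAVING COUNT(*) >= 2)

Result:
COUNT(*)
--------
2       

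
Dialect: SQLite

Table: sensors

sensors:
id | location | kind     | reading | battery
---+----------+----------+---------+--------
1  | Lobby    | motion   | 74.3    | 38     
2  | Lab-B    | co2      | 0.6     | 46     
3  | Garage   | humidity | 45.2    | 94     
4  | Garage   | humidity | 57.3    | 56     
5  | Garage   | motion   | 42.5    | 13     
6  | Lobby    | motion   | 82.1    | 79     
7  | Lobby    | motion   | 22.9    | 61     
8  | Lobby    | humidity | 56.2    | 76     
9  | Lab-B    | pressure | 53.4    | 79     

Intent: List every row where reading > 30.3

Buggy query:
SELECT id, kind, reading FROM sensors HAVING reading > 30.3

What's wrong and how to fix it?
Bug: This is a non-aggregate query (no GROUP BY, no aggregates), so in SQLite the HAVING clause is invalid here; a row-level condition belongs in WHERE

Fix: Replace HAVING with WHERE since the condition applies to individual rows

Corrected query:
SELECT id, kind, reading FROM sensors WHERE reading > 30.3

Result:
id | kind     | reading
---+----------+--------
1  | motion   | 74.3   
3  | humidity | 45.2   
4  | humidity | 57.3   
5  | motion   | 42.5   
6  | motion   | 82.1   
8  | humidity | 56.2   
9  | pressure | 53.4   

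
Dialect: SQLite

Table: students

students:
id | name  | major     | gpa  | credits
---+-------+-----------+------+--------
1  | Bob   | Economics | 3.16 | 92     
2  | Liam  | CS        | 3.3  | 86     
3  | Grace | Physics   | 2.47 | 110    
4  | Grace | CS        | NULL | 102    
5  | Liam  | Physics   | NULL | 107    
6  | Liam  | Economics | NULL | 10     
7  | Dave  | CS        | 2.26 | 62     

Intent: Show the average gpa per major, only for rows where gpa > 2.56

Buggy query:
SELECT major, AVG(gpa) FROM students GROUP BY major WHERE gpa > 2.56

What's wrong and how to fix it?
Bug: Row-level WHERE must come before GROUP BY in the clause order

Fix: Place WHERE between FROM and GROUP BY

Corrected query:
SELECT major, AVG(gpa) FROM students WHERE gpa > 2.56 GROUP BY major

Result:
major     | AVG(gpa)
----------+---------
CS        | 3.3     
Economics | 3.16    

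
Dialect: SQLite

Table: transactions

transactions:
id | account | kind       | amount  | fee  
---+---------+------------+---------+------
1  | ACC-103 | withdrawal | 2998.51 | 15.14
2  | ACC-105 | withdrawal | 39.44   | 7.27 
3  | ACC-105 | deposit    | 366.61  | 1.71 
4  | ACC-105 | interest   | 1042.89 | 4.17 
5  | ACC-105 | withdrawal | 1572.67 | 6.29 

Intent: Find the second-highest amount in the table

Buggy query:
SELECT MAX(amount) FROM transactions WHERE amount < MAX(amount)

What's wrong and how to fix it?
Bug: MAX(amount) on the right of the comparison is an aggregate-in-WHERE error

Fix: Put the inner MAX in a scalar subquery

Corrected query:
SELECT MAX(amount) FROM transactions WHERE amount < (SELECT MAX(amount) FROM transactions)

Result:
MAX(amount)
-----------
1572.67    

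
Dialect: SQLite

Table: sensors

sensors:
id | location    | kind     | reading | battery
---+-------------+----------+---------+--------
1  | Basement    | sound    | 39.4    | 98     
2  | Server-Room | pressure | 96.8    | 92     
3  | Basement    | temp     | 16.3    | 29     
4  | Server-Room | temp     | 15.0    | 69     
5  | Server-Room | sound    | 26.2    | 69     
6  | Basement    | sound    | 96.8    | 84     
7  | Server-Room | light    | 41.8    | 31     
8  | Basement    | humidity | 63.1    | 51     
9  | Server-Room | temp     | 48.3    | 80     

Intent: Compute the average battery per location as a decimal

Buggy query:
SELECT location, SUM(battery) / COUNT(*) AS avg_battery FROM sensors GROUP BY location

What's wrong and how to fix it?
Bug: Both operands are integers, so '/' performs integer division and truncates

Fix: Cast one side to REAL so the division keeps the fractional part

Corrected query:
SELECT location, SUM(battery) * 1.0 / COUNT(*) AS avg_battery FROM sensors GROUP BY location

Result:
location    | avg_battery
------------+------------
Basement    | 65.5       
Server-Room | 68.2       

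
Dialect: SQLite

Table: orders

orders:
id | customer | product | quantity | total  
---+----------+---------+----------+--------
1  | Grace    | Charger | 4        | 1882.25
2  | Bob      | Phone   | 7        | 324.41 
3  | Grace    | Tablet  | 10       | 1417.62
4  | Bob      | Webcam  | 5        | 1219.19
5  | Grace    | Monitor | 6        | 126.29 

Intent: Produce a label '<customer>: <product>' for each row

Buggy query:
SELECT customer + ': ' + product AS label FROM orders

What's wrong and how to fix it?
Bug: '+' is numeric addition; on text columns SQLite converts them to 0 instead of concatenating

Fix: Use the || operator for string concatenation

Corrected query:
SELECT customer || ': ' || product AS label FROM orders

Result:
label         
--------------
Grace: Charger
Bob: Phone    
Grace: Tablet 
Bob: Webcam   
Grace: Monitor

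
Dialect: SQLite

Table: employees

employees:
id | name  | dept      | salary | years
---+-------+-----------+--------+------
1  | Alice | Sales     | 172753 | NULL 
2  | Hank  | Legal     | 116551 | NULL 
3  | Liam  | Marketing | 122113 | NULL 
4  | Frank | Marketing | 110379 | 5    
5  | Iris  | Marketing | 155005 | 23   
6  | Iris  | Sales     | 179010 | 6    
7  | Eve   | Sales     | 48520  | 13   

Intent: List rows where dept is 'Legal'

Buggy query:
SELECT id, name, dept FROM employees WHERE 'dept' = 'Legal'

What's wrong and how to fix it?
Bug: Single quotes denote string literals in SQL; the column name is being compared as a constant string

Fix: Reference the column as dept without single quotes

Corrected query:
SELECT id, name, dept FROM employees WHERE dept = 'Legal'

Result:
id | name | dept 
---+------+------
2  | Hank | Legal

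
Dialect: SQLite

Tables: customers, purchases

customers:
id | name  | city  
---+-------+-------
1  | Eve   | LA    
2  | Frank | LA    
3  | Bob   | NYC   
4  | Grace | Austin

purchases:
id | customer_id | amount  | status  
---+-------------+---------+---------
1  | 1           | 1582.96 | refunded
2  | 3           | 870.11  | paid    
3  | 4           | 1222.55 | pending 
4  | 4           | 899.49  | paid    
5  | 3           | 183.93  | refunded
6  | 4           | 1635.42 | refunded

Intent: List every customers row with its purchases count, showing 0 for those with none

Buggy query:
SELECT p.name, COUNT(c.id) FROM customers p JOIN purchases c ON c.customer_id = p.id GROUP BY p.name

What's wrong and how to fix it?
Bug: An inner join excludes parents with zero children

Fix: Switch to LEFT JOIN to retain unmatched parent rows

Corrected query:
SELECT p.name, COUNT(c.id) FROM customers p LEFT JOIN purchases c ON c.customer_id = p.id GROUP BY p.name

Result:
name  | COUNT(c.id)
------+------------
Bob   | 2          
Eve   | 1          
Frank | 0          
Grace | 3          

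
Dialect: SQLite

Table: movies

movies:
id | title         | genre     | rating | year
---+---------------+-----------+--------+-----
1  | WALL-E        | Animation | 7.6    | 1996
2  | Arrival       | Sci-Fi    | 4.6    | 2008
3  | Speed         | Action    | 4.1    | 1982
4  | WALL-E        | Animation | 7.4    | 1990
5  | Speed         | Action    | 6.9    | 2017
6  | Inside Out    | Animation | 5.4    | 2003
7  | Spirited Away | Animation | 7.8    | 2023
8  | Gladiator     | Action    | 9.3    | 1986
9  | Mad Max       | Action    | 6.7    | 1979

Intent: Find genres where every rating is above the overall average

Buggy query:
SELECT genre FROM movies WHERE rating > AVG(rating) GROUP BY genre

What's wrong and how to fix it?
Bug: WHERE evaluates per row before aggregation, so AVG() is unavailable

Fix: Compute the overall average in a scalar subquery and compare each group's MIN against it in HAVING

Corrected query:
SELECT genre FROM movies GROUP BY genre HAVING MIN(rating) > (SELECT AVG(rating) FROM movies)

Result:
(no rows)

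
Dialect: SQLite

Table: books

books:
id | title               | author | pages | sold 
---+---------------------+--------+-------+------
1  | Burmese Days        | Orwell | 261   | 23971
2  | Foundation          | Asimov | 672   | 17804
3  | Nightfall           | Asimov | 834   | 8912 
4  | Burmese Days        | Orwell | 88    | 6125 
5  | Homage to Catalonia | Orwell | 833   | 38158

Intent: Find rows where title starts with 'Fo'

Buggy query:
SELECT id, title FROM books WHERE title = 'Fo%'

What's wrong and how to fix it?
Bug: '=' compares the literal string including the % character; pattern matching needs LIKE

Fix: Replace '=' with LIKE so 'Fo%' is treated as a pattern

Corrected query:
SELECT id, title FROM books WHERE title LIKE 'Fo%'

Result:
id | title     
---+-----------
2  | Foundation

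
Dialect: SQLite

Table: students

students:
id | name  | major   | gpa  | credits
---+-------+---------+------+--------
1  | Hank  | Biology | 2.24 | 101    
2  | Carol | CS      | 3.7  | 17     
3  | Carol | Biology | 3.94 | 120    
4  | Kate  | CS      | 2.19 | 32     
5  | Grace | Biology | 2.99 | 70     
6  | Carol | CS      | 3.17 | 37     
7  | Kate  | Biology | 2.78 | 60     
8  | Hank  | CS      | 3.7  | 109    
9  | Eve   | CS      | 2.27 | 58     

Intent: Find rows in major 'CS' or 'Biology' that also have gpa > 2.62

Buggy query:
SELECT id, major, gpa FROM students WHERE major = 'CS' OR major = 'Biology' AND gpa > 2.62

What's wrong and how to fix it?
Bug: Without parentheses, AND is evaluated before OR, so the gpa filter only applies to the 'Biology' branch

Fix: Add parentheses around the OR so the AND applies to both alternatives

Corrected query:
SELECT id, major, gpa FROM students WHERE (major = 'CS' OR major = 'Biology') AND gpa > 2.62

Result:
id | major   | gpa 
---+---------+-----
2  | CS      | 3.7 
3  | Biology | 3.94
5  | Biology | 2.99
6  | CS      | 3.17
7  | Biology | 2.78
8  | CS      | 3.7 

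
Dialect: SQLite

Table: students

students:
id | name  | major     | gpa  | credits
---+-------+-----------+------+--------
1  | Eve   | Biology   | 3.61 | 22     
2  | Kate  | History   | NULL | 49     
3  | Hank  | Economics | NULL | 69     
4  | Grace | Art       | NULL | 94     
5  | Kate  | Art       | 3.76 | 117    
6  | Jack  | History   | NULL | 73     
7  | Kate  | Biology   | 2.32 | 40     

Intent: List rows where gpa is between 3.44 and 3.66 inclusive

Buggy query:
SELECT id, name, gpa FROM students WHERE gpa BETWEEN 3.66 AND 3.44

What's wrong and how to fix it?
Bug: BETWEEN expects the lower bound first; with 3.66 AND 3.44 the range is empty

Fix: Swap the bounds so the smaller value comes first

Corrected query:
SELECT id, name, gpa FROM students WHERE gpa BETWEEN 3.44 AND 3.66

Result:
id | name | gpa 
---+------+-----
1  | Eve  | 3.61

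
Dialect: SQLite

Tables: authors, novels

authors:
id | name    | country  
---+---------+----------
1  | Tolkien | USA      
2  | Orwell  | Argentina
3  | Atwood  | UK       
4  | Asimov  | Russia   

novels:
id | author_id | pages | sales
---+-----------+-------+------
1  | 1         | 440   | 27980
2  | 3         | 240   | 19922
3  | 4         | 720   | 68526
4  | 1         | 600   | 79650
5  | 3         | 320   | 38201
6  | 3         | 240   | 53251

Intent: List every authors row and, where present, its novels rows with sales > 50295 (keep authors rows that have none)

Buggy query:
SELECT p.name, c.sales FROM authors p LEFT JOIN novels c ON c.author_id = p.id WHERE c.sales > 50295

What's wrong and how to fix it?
Bug: Filtering c.sales in WHERE discards the NULL rows produced by LEFT JOIN, turning it into an inner join

Fix: Move the right-table condition into the ON clause so unmatched parents are kept

Corrected query:
SELECT p.name, c.sales FROM authors p LEFT JOIN novels c ON c.author_id = p.id AND c.sales > 50295

Result:
name    | sales
--------+------
Tolkien | 79650
Orwell  | NULL 
Atwood  | 53251
Asimov  | 68526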